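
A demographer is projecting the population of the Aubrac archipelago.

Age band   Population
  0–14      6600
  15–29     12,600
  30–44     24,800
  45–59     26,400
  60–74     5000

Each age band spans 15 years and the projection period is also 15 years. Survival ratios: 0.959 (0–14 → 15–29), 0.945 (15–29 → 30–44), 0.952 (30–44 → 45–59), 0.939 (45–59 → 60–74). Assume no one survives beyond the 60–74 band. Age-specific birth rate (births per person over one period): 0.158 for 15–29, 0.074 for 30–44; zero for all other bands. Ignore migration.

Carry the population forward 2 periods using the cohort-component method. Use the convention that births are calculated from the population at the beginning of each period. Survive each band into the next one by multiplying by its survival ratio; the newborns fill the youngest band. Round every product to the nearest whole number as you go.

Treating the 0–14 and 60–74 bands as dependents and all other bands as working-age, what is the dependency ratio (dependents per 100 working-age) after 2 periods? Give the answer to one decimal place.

114.6

Period 1.
Births: 12600 * 0.158 = 1991 ; 24800 * 0.074 = 1835 → 3826
15–29: 6600 * 0.959 = 6329
30–44: 12600 * 0.945 = 11907
45–59: 24800 * 0.952 = 23610
60–74: 26400 * 0.939 = 24790
→ [3826, 6329, 11907, 23610, 24790]
Period 2.
Births: 6329 * 0.158 = 1000 ; 11907 * 0.074 = 881 → 1881
15–29: 3826 * 0.959 = 3669
30–44: 6329 * 0.945 = 5981
45–59: 11907 * 0.952 = 11335
60–74: 23610 * 0.939 = 22170
→ [1881, 3669, 5981, 11335, 22170]
Dependents (band 0–14 + band 60–74) = 1881 + 22170 = 24051; working-age = 20985; ratio = 24051/20985 × 100 = 114.6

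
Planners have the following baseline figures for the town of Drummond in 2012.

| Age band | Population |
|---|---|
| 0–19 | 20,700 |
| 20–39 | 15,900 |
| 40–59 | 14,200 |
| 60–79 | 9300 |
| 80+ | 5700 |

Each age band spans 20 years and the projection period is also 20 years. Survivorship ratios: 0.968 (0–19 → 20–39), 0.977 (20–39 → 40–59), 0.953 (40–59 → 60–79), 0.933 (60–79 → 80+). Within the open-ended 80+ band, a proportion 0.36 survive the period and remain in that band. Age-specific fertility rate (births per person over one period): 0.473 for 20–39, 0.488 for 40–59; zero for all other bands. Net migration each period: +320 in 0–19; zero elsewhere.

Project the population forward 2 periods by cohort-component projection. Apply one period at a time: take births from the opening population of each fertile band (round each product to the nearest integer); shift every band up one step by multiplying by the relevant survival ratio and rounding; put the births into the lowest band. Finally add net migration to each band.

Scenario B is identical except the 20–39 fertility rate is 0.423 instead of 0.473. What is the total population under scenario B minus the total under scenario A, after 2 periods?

-1771

— Period 1 —
Births: 15900 × 0.473 = 7521, 14200 × 0.488 = 6930 → 14451
20–39: 20700 × 0.968 = 20038
40–59: 15900 × 0.977 = 15534
60–79: 14200 × 0.953 = 13533
80+: 9300 × 0.933 + 5700 × 0.36 = 8677 + 2052 = 10729
Net migration: 0–19 + 320 → 14771
Population now: 0–19=14771, 20–39=20038, 40–59=15534, 60–79=13533, 80+=10729
— Period 2 —
Births: 20038 × 0.473 = 9478, 15534 × 0.488 = 7581 → 17059
20–39: 14771 × 0.968 = 14298
40–59: 20038 × 0.977 = 19577
60–79: 15534 × 0.953 = 14804
80+: 13533 × 0.933 + 10729 × 0.36 = 12626 + 3862 = 16488
Net migration: 0–19 + 320 → 17379
Population now: 0–19=17379, 20–39=14298, 40–59=19577, 60–79=14804, 80+=16488
Scenario A total after 2 periods: 82546
Scenario B projection —
— Period 1 —
Births: 15900 × 0.423 = 6726, 14200 × 0.488 = 6930 → 13656
20–39: 20700 × 0.968 = 20038
40–59: 15900 × 0.977 = 15534
60–79: 14200 × 0.953 = 13533
80+: 9300 × 0.933 + 5700 × 0.36 = 8677 + 2052 = 10729
Net migration: 0–19 + 320 → 13976
Population now: 0–19=13976, 20–39=20038, 40–59=15534, 60–79=13533, 80+=10729
— Period 2 —
Births: 20038 × 0.423 = 8476, 15534 × 0.488 = 7581 → 16057
20–39: 13976 × 0.968 = 13529
40–59: 20038 × 0.977 = 19577
60–79: 15534 × 0.953 = 14804
80+: 13533 × 0.933 + 10729 × 0.36 = 12626 + 3862 = 16488
Net migration: 0–19 + 320 → 16377
Population now: 0–19=16377, 20–39=13529, 40–59=19577, 60–79=14804, 80+=16488
Scenario B total after 2 periods: 80775
Difference B − A = 80775 − 82546 = -1771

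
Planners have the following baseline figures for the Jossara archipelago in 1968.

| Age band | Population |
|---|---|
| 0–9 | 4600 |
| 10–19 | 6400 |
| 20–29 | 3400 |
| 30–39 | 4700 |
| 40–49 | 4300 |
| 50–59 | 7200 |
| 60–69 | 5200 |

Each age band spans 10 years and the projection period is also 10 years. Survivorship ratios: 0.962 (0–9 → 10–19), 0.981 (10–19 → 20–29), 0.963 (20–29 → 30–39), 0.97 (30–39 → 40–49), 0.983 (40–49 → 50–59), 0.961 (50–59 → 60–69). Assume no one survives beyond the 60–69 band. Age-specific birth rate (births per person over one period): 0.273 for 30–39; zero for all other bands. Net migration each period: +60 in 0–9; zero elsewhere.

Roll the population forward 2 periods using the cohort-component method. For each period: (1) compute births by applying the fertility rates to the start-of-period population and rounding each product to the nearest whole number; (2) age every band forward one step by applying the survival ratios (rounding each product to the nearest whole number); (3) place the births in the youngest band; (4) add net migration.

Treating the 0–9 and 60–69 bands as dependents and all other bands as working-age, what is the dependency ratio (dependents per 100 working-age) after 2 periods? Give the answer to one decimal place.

(Bands numbered youngest = 1 to oldest = 7.)
After projecting period 1:
Births: 4700 * 0.273 = 1283
Band 2: 4600 * 0.962 = 4425
Band 3: 6400 * 0.981 = 6278
Band 4: 3400 * 0.963 = 3274
Band 5: 4700 * 0.97 = 4559
Band 6: 4300 * 0.983 = 4227
Band 7: 7200 * 0.961 = 6919
Net migration: Band 1 + 60 → 1343
→ [1343, 4425, 6278, 3274, 4559, 4227, 6919]
After projecting period 2:
Births: 3274 * 0.273 = 894
Band 2: 1343 * 0.962 = 1292
Band 3: 4425 * 0.981 = 4341
Band 4: 6278 * 0.963 = 6046
Band 5: 3274 * 0.97 = 3176
Band 6: 4559 * 0.983 = 4481
Band 7: 4227 * 0.961 = 4062
Net migration: Band 1 + 60 → 954
→ [954, 1292, 4341, 6046, 3176, 4481, 4062]
Dependents (band 0–9 + band 60–69) = 954 + 4062 = 5016; working-age = 19336; ratio = 5016/19336 × 100 = 25.9

25.9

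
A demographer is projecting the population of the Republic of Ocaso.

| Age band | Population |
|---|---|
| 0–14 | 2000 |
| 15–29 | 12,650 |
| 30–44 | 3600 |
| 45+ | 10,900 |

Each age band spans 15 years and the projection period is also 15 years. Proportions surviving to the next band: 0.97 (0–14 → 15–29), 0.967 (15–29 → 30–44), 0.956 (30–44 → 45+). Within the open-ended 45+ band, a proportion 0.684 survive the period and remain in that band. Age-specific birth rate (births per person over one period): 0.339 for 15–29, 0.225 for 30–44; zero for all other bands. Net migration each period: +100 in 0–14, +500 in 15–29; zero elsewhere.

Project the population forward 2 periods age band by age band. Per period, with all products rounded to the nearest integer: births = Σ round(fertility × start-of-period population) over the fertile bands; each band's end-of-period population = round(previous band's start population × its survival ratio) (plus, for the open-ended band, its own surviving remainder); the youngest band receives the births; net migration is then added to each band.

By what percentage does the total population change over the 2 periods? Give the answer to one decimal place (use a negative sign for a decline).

5.4

Let group 1 be 0–14 through group 4 = 45+.
After projecting period 1:
Births: 12650 * 0.339 = 4288 ; 3600 * 0.225 = 810 → 5098
Group 2: 2000 * 0.97 = 1940
Group 3: 12650 * 0.967 = 12233
Group 4: 3600 * 0.956 + 10900 * 0.684 = 3442 + 7456 = 10898
Net migration: Group 1 + 100 → 5198; Group 2 + 500 → 2440
→ [5198, 2440, 12233, 10898]
After projecting period 2:
Births: 2440 * 0.339 = 827 ; 12233 * 0.225 = 2752 → 3579
Group 2: 5198 * 0.97 = 5042
Group 3: 2440 * 0.967 = 2359
Group 4: 12233 * 0.956 + 10898 * 0.684 = 11695 + 7454 = 19149
Net migration: Group 1 + 100 → 3679; Group 2 + 500 → 5542
→ [3679, 5542, 2359, 19149]
Total: 29150 → 30729; change = 1579; percentage change = 5.4%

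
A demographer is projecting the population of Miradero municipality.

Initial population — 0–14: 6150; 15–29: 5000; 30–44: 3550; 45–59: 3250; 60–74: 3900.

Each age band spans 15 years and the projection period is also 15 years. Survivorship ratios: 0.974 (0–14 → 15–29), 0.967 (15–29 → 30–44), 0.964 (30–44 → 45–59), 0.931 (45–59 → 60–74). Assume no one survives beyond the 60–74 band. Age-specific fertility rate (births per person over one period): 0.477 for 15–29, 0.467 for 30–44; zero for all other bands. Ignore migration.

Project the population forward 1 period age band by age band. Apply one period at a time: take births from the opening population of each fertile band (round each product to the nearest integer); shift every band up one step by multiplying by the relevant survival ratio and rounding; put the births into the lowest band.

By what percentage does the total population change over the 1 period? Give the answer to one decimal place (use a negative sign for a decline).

-2.4

Let band 1 be 0–14 through band 5 = 60–74.
After projecting period 1:
Births: 5000 * 0.477 = 2385 ; 3550 * 0.467 = 1658 ⇒ total 4043
Band 2: 6150 * 0.974 = 5990
Band 3: 5000 * 0.967 = 4835
Band 4: 3550 * 0.964 = 3422
Band 5: 3250 * 0.931 = 3026
Giving 4043 / 5990 / 4835 / 3422 / 3026.
Total: 21850 → 21316; change = -534; percentage change = -2.4%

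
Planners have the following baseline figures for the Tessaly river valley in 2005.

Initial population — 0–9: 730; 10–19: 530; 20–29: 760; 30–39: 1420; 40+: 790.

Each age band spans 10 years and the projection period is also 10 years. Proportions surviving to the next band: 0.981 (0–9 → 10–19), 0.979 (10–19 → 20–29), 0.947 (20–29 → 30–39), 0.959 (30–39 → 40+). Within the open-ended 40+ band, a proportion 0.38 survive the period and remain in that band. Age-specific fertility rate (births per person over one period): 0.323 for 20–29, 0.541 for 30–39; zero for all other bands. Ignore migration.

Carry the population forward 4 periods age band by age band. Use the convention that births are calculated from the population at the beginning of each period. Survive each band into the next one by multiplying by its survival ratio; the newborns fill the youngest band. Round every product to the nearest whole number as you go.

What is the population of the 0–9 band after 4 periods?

673

Call the bands 1 to 5, youngest first.
Period 1.
Births: 760 × 0.323 = 245, 1420 × 0.541 = 768 ⇒ total 1013
Band 2: 730 × 0.981 = 716
Band 3: 530 × 0.979 = 519
Band 4: 760 × 0.947 = 720
Band 5: 1420 × 0.959 + 790 × 0.38 = 1362 + 300 = 1662
Giving 1013 / 716 / 519 / 720 / 1662.
Period 2.
Births: 519 × 0.323 = 168, 720 × 0.541 = 390 ⇒ total 558
Band 2: 1013 × 0.981 = 994
Band 3: 716 × 0.979 = 701
Band 4: 519 × 0.947 = 491
Band 5: 720 × 0.959 + 1662 × 0.38 = 690 + 632 = 1322
Giving 558 / 994 / 701 / 491 / 1322.
Period 3.
Births: 701 × 0.323 = 226, 491 × 0.541 = 266 ⇒ total 492
Band 2: 558 × 0.981 = 547
Band 3: 994 × 0.979 = 973
Band 4: 701 × 0.947 = 664
Band 5: 491 × 0.959 + 1322 × 0.38 = 471 + 502 = 973
Giving 492 / 547 / 973 / 664 / 973.
Period 4.
Births: 973 × 0.323 = 314, 664 × 0.541 = 359 ⇒ total 673
Band 2: 492 × 0.981 = 483
Band 3: 547 × 0.979 = 536
Band 4: 973 × 0.947 = 921
Band 5: 664 × 0.959 + 973 × 0.38 = 637 + 370 = 1007
Giving 673 / 483 / 536 / 921 / 1007.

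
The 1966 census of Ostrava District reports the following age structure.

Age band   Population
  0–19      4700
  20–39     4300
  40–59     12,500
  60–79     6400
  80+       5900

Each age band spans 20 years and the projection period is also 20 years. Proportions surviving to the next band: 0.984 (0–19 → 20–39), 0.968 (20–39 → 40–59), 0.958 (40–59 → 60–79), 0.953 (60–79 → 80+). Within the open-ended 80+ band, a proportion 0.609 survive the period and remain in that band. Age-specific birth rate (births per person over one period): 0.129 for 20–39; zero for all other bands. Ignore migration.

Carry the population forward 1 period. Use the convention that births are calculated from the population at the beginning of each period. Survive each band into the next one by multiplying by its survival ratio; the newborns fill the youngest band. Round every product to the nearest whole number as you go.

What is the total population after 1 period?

31009

Period 1.
Births: 4300 × 0.129 = 555
20–39: 4700 × 0.984 = 4625
40–59: 4300 × 0.968 = 4162
60–79: 12500 × 0.958 = 11975
80+: 6400 × 0.953 + 5900 × 0.609 = 6099 + 3593 = 9692
Giving 555 / 4625 / 4162 / 11975 / 9692.
Total after period 1: 555 + 4625 + 4162 + 11975 + 9692 = 31009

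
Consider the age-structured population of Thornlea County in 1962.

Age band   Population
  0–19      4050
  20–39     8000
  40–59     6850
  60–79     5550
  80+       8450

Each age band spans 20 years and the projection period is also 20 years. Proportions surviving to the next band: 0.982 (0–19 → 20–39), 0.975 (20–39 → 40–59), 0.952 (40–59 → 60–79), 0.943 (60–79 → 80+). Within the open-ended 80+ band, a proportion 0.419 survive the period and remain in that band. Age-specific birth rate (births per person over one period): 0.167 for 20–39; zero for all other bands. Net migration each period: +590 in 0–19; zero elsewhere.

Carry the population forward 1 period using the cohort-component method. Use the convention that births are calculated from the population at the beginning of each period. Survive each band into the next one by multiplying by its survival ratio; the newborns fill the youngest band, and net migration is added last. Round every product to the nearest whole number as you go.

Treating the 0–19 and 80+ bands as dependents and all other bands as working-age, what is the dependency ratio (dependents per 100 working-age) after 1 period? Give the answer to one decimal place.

(Groups numbered youngest = 1 to oldest = 5.)
[period 1]
Births: 8000 * 0.167 = 1336
Group 2: 4050 * 0.982 = 3977
Group 3: 8000 * 0.975 = 7800
Group 4: 6850 * 0.952 = 6521
Group 5: 5550 * 0.943 + 8450 * 0.419 = 5234 + 3541 = 8775
Net migration: Group 1 + 590 → 1926
End of period: [1926, 3977, 7800, 6521, 8775]
Dependents (band 0–19 + band 80+) = 1926 + 8775 = 10701; working-age = 18298; ratio = 10701/18298 × 100 = 58.5

58.5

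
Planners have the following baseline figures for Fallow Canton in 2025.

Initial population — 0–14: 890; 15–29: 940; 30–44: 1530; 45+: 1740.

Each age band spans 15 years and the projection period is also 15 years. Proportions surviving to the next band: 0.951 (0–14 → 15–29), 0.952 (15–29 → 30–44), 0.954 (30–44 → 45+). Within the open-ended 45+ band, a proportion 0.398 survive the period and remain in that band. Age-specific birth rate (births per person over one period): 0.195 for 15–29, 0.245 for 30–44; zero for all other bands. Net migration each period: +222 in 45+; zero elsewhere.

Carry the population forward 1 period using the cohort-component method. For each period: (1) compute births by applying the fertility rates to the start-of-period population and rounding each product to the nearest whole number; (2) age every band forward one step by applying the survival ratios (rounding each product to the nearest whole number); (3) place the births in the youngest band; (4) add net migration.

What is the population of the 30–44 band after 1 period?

— Period 1 —
Births: 940 × 0.195 = 183  |  1530 × 0.245 = 375 → 558
15–29: 890 × 0.951 = 846
30–44: 940 × 0.952 = 895
45+: 1530 × 0.954 + 1740 × 0.398 = 1460 + 693 = 2153
Net migration: 45+ + 222 → 2375
End of period: [558, 846, 895, 2375]

895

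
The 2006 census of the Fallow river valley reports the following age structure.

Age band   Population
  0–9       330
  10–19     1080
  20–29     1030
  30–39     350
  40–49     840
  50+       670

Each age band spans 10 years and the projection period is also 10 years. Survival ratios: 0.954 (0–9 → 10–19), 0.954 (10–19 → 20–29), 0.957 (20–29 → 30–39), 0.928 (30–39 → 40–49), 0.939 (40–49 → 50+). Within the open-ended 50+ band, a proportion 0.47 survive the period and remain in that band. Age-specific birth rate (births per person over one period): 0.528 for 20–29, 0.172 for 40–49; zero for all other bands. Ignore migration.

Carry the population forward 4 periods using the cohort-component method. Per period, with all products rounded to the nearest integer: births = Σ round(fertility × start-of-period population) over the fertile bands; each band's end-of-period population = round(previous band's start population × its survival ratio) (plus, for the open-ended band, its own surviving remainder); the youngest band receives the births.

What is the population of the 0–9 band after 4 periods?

After projecting period 1:
Births: 1030 * 0.528 = 544 ; 840 * 0.172 = 144 — total 688
10–19: 330 * 0.954 = 315
20–29: 1080 * 0.954 = 1030
30–39: 1030 * 0.957 = 986
40–49: 350 * 0.928 = 325
50+: 840 * 0.939 + 670 * 0.47 = 789 + 315 = 1104
End of period: [688, 315, 1030, 986, 325, 1104]
After projecting period 2:
Births: 1030 * 0.528 = 544 ; 325 * 0.172 = 56 — total 600
10–19: 688 * 0.954 = 656
20–29: 315 * 0.954 = 301
30–39: 1030 * 0.957 = 986
40–49: 986 * 0.928 = 915
50+: 325 * 0.939 + 1104 * 0.47 = 305 + 519 = 824
End of period: [600, 656, 301, 986, 915, 824]
After projecting period 3:
Births: 301 * 0.528 = 159 ; 915 * 0.172 = 157 — total 316
10–19: 600 * 0.954 = 572
20–29: 656 * 0.954 = 626
30–39: 301 * 0.957 = 288
40–49: 986 * 0.928 = 915
50+: 915 * 0.939 + 824 * 0.47 = 859 + 387 = 1246
End of period: [316, 572, 626, 288, 915, 1246]
After projecting period 4:
Births: 626 * 0.528 = 331 ; 915 * 0.172 = 157 — total 488
10–19: 316 * 0.954 = 301
20–29: 572 * 0.954 = 546
30–39: 626 * 0.957 = 599
40–49: 288 * 0.928 = 267
50+: 915 * 0.939 + 1246 * 0.47 = 859 + 586 = 1445
End of period: [488, 301, 546, 599, 267, 1445]

488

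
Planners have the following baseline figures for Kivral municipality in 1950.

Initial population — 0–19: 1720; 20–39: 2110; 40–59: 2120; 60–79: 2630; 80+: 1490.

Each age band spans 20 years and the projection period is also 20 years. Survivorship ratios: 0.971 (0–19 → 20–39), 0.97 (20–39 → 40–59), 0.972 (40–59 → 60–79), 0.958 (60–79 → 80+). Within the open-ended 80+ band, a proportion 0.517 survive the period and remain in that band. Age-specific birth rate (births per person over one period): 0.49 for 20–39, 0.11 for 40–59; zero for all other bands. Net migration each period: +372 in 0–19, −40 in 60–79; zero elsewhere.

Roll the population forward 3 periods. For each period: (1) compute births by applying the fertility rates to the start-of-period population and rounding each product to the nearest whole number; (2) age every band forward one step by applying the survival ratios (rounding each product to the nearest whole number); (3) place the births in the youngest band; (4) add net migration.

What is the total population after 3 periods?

9530

[period 1]
Births: 2110 × 0.49 = 1034, 2120 × 0.11 = 233 → 1267
20–39: 1720 × 0.971 = 1670
40–59: 2110 × 0.97 = 2047
60–79: 2120 × 0.972 = 2061
80+: 2630 × 0.958 + 1490 × 0.517 = 2520 + 770 = 3290
Net migration: 0–19 + 372 → 1639; 60–79 − 40 → 2021
Giving 1639 / 1670 / 2047 / 2021 / 3290.
[period 2]
Births: 1670 × 0.49 = 818, 2047 × 0.11 = 225 → 1043
20–39: 1639 × 0.971 = 1591
40–59: 1670 × 0.97 = 1620
60–79: 2047 × 0.972 = 1990
80+: 2021 × 0.958 + 3290 × 0.517 = 1936 + 1701 = 3637
Net migration: 0–19 + 372 → 1415; 60–79 − 40 → 1950
Giving 1415 / 1591 / 1620 / 1950 / 3637.
[period 3]
Births: 1591 × 0.49 = 780, 1620 × 0.11 = 178 → 958
20–39: 1415 × 0.971 = 1374
40–59: 1591 × 0.97 = 1543
60–79: 1620 × 0.972 = 1575
80+: 1950 × 0.958 + 3637 × 0.517 = 1868 + 1880 = 3748
Net migration: 0–19 + 372 → 1330; 60–79 − 40 → 1535
Giving 1330 / 1374 / 1543 / 1535 / 3748.
Total after period 3: 1330 + 1374 + 1543 + 1535 + 3748 = 9530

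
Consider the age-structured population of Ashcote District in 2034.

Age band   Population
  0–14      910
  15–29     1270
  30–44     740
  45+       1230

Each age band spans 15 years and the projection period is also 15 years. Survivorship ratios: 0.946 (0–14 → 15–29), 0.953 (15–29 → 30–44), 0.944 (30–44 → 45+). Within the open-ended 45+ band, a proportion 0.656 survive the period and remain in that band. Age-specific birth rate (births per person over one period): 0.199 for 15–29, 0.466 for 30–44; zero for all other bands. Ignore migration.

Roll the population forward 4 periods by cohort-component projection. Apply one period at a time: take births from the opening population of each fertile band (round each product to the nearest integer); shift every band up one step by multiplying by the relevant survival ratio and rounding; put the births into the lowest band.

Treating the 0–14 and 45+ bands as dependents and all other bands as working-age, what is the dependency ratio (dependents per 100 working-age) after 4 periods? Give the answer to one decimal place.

205.4

Numbering the bands 1..4 from youngest to oldest:
After projecting period 1:
Births: 1270 × 0.199 = 253  |  740 × 0.466 = 345 — total 598
Band 2: 910 × 0.946 = 861
Band 3: 1270 × 0.953 = 1210
Band 4: 740 × 0.944 + 1230 × 0.656 = 699 + 807 = 1506
Population now: 0–14=598, 15–29=861, 30–44=1210, 45+=1506
After projecting period 2:
Births: 861 × 0.199 = 171  |  1210 × 0.466 = 564 — total 735
Band 2: 598 × 0.946 = 566
Band 3: 861 × 0.953 = 821
Band 4: 1210 × 0.944 + 1506 × 0.656 = 1142 + 988 = 2130
Population now: 0–14=735, 15–29=566, 30–44=821, 45+=2130
After projecting period 3:
Births: 566 × 0.199 = 113  |  821 × 0.466 = 383 — total 496
Band 2: 735 × 0.946 = 695
Band 3: 566 × 0.953 = 539
Band 4: 821 × 0.944 + 2130 × 0.656 = 775 + 1397 = 2172
Population now: 0–14=496, 15–29=695, 30–44=539, 45+=2172
After projecting period 4:
Births: 695 × 0.199 = 138  |  539 × 0.466 = 251 — total 389
Band 2: 496 × 0.946 = 469
Band 3: 695 × 0.953 = 662
Band 4: 539 × 0.944 + 2172 × 0.656 = 509 + 1425 = 1934
Population now: 0–14=389, 15–29=469, 30–44=662, 45+=1934
Dependents (band 0–14 + band 45+) = 389 + 1934 = 2323; working-age = 1131; ratio = 2323/1131 × 100 = 205.4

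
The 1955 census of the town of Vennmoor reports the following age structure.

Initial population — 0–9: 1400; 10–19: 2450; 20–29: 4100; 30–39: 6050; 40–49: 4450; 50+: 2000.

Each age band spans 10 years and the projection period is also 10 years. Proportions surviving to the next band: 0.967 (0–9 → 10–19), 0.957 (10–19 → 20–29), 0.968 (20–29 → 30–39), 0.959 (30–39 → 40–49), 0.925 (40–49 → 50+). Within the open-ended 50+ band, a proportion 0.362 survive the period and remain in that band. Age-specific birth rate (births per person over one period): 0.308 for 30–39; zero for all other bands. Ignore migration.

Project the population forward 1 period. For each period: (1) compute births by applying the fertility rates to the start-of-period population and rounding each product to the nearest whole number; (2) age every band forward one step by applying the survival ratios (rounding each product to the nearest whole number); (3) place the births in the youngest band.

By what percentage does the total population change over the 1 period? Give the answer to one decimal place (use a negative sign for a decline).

— Period 1 —
Births: 6050 * 0.308 = 1863
10–19: 1400 * 0.967 = 1354
20–29: 2450 * 0.957 = 2345
30–39: 4100 * 0.968 = 3969
40–49: 6050 * 0.959 = 5802
50+: 4450 * 0.925 + 2000 * 0.362 = 4116 + 724 = 4840
Giving 1863 / 1354 / 2345 / 3969 / 5802 / 4840.
Total: 20450 → 20173; change = -277; percentage change = -1.4%

-1.4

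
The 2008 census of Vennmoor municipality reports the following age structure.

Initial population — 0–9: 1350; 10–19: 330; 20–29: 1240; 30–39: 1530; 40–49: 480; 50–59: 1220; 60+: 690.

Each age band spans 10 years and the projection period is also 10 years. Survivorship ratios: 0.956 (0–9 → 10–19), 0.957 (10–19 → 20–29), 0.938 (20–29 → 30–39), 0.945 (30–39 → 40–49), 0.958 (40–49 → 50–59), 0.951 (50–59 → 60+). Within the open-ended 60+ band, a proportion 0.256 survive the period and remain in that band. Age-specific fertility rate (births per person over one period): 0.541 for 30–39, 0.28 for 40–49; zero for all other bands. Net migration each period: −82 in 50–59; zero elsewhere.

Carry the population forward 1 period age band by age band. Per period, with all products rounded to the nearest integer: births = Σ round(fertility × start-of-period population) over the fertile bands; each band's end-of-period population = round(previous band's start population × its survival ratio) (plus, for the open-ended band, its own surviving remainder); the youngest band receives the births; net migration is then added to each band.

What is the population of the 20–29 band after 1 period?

Numbering the bands 1..7 from youngest to oldest:
After projecting period 1:
Births: 1530 * 0.541 = 828 ; 480 * 0.28 = 134 → total 962
Band 2: 1350 * 0.956 = 1291
Band 3: 330 * 0.957 = 316
Band 4: 1240 * 0.938 = 1163
Band 5: 1530 * 0.945 = 1446
Band 6: 480 * 0.958 = 460
Band 7: 1220 * 0.951 + 690 * 0.256 = 1160 + 177 = 1337
Net migration: Band 6 − 82 → 378
Population now: 0–9=962, 10–19=1291, 20–29=316, 30–39=1163, 40–49=1446, 50–59=378, 60+=1337

316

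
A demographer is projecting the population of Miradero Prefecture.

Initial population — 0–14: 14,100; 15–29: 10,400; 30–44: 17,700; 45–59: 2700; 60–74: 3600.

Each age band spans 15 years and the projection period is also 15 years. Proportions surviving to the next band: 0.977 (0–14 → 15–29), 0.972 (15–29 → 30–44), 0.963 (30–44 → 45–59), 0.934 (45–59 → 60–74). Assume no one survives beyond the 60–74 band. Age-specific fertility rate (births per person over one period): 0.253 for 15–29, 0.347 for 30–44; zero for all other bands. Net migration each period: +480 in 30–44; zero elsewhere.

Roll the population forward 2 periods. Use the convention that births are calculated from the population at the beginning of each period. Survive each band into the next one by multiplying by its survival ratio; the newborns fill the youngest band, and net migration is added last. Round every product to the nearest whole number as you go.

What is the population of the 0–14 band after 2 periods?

7159

Period 1:
Births: 10400 × 0.253 = 2631 ; 17700 × 0.347 = 6142 → total 8773
15–29: 14100 × 0.977 = 13776
30–44: 10400 × 0.972 = 10109
45–59: 17700 × 0.963 = 17045
60–74: 2700 × 0.934 = 2522
Net migration: 30–44 + 480 → 10589
Giving 8773 / 13776 / 10589 / 17045 / 2522.
Period 2:
Births: 13776 × 0.253 = 3485 ; 10589 × 0.347 = 3674 → total 7159
15–29: 8773 × 0.977 = 8571
30–44: 13776 × 0.972 = 13390
45–59: 10589 × 0.963 = 10197
60–74: 17045 × 0.934 = 15920
Net migration: 30–44 + 480 → 13870
Giving 7159 / 8571 / 13870 / 10197 / 15920.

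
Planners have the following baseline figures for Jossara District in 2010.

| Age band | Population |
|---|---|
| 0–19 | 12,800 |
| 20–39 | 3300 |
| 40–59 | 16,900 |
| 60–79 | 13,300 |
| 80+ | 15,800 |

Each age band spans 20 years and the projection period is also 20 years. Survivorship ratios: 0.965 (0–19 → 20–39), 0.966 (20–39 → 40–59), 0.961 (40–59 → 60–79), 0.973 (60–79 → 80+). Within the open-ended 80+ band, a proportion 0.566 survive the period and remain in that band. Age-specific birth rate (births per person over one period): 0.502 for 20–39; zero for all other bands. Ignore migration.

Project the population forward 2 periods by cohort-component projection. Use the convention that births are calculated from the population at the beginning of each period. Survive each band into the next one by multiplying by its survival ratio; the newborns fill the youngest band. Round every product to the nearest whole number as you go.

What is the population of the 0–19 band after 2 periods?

6201

(Groups numbered youngest = 1 to oldest = 5.)
Period 1.
Births: 3300 * 0.502 = 1657
Group 2: 12800 * 0.965 = 12352
Group 3: 3300 * 0.966 = 3188
Group 4: 16900 * 0.961 = 16241
Group 5: 13300 * 0.973 + 15800 * 0.566 = 12941 + 8943 = 21884
End of period: [1657, 12352, 3188, 16241, 21884]
Period 2.
Births: 12352 * 0.502 = 6201
Group 2: 1657 * 0.965 = 1599
Group 3: 12352 * 0.966 = 11932
Group 4: 3188 * 0.961 = 3064
Group 5: 16241 * 0.973 + 21884 * 0.566 = 15802 + 12386 = 28188
End of period: [6201, 1599, 11932, 3064, 28188]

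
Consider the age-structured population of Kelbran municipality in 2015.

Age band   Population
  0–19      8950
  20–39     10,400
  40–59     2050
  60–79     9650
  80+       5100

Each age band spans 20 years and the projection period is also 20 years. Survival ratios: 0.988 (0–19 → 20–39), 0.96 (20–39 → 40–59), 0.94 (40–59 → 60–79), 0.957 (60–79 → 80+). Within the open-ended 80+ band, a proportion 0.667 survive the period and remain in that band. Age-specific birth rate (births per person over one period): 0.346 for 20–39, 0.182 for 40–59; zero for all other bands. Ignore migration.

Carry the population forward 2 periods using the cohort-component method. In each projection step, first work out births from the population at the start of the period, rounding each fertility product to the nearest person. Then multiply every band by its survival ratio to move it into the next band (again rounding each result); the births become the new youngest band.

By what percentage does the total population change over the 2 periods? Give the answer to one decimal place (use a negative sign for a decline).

Call the bands 1 to 5, youngest first.
— Period 1 —
Births: 10400 × 0.346 = 3598 ; 2050 × 0.182 = 373 ⇒ total 3971
Band 2: 8950 × 0.988 = 8843
Band 3: 10400 × 0.96 = 9984
Band 4: 2050 × 0.94 = 1927
Band 5: 9650 × 0.957 + 5100 × 0.667 = 9235 + 3402 = 12637
→ [3971, 8843, 9984, 1927, 12637]
— Period 2 —
Births: 8843 × 0.346 = 3060 ; 9984 × 0.182 = 1817 ⇒ total 4877
Band 2: 3971 × 0.988 = 3923
Band 3: 8843 × 0.96 = 8489
Band 4: 9984 × 0.94 = 9385
Band 5: 1927 × 0.957 + 12637 × 0.667 = 1844 + 8429 = 10273
→ [4877, 3923, 8489, 9385, 10273]
Total: 36150 → 36947; change = 797; percentage change = 2.2%

2.2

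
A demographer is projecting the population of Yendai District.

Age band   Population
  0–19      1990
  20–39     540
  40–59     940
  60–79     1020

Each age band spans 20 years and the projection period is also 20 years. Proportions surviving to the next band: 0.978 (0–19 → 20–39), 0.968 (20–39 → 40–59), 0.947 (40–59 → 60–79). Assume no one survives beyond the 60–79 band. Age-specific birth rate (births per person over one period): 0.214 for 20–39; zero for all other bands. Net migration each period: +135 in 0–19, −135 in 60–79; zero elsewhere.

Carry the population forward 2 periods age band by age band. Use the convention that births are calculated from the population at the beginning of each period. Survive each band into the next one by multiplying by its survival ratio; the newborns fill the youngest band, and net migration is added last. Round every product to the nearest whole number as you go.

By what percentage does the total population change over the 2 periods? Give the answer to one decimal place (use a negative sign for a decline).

Period 1:
Births: 540 × 0.214 = 116
20–39: 1990 × 0.978 = 1946
40–59: 540 × 0.968 = 523
60–79: 940 × 0.947 = 890
Net migration: 0–19 + 135 → 251; 60–79 − 135 → 755
→ [251, 1946, 523, 755]
Period 2:
Births: 1946 × 0.214 = 416
20–39: 251 × 0.978 = 245
40–59: 1946 × 0.968 = 1884
60–79: 523 × 0.947 = 495
Net migration: 0–19 + 135 → 551; 60–79 − 135 → 360
→ [551, 245, 1884, 360]
Total: 4490 → 3040; change = -1450; percentage change = -32.3%

-32.3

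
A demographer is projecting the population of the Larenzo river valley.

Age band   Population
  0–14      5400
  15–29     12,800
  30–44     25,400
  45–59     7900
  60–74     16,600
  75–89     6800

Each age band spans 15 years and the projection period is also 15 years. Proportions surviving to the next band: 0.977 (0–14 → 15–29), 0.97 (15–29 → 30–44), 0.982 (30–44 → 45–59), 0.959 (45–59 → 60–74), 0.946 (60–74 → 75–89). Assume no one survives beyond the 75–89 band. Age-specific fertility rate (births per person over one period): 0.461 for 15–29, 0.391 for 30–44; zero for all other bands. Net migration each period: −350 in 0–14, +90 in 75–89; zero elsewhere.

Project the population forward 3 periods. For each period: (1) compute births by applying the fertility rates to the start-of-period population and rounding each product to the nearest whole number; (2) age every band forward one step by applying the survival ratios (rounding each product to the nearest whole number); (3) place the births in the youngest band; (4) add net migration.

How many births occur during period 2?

7287

— Period 1 —
Births: 12800 × 0.461 = 5901  |  25400 × 0.391 = 9931 → total 15832
15–29: 5400 × 0.977 = 5276
30–44: 12800 × 0.97 = 12416
45–59: 25400 × 0.982 = 24943
60–74: 7900 × 0.959 = 7576
75–89: 16600 × 0.946 = 15704
Net migration: 0–14 − 350 → 15482; 75–89 + 90 → 15794
End of period: [15482, 5276, 12416, 24943, 7576, 15794]
— Period 2 —
Births: 5276 × 0.461 = 2432  |  12416 × 0.391 = 4855 → total 7287
15–29: 15482 × 0.977 = 15126
30–44: 5276 × 0.97 = 5118
45–59: 12416 × 0.982 = 12193
60–74: 24943 × 0.959 = 23920
75–89: 7576 × 0.946 = 7167
Net migration: 0–14 − 350 → 6937; 75–89 + 90 → 7257
End of period: [6937, 15126, 5118, 12193, 23920, 7257]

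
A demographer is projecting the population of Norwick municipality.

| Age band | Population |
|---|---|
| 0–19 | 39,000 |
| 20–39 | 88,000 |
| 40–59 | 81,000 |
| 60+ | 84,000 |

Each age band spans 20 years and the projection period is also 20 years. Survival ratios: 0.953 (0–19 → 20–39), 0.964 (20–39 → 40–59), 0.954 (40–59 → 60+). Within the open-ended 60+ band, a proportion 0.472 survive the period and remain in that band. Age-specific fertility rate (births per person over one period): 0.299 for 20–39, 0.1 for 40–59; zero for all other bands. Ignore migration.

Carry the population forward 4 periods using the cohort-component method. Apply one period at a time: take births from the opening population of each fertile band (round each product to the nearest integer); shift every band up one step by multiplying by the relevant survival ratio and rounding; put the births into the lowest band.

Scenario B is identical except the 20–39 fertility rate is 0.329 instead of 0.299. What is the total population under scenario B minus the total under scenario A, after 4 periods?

Call the groups 1 to 4, youngest first.
Period 1.
Births: 88000 × 0.299 = 26312, 81000 × 0.1 = 8100 → 34412
Group 2: 39000 × 0.953 = 37167
Group 3: 88000 × 0.964 = 84832
Group 4: 81000 × 0.954 + 84000 × 0.472 = 77274 + 39648 = 116922
Population now: 0–19=34412, 20–39=37167, 40–59=84832, 60+=116922
Period 2.
Births: 37167 × 0.299 = 11113, 84832 × 0.1 = 8483 → 19596
Group 2: 34412 × 0.953 = 32795
Group 3: 37167 × 0.964 = 35829
Group 4: 84832 × 0.954 + 116922 × 0.472 = 80930 + 55187 = 136117
Population now: 0–19=19596, 20–39=32795, 40–59=35829, 60+=136117
Period 3.
Births: 32795 × 0.299 = 9806, 35829 × 0.1 = 3583 → 13389
Group 2: 19596 × 0.953 = 18675
Group 3: 32795 × 0.964 = 31614
Group 4: 35829 × 0.954 + 136117 × 0.472 = 34181 + 64247 = 98428
Population now: 0–19=13389, 20–39=18675, 40–59=31614, 60+=98428
Period 4.
Births: 18675 × 0.299 = 5584, 31614 × 0.1 = 3161 → 8745
Group 2: 13389 × 0.953 = 12760
Group 3: 18675 × 0.964 = 18003
Group 4: 31614 × 0.954 + 98428 × 0.472 = 30160 + 46458 = 76618
Population now: 0–19=8745, 20–39=12760, 40–59=18003, 60+=76618
Scenario A total after 4 periods: 116126
Scenario B projection —
Period 1.
Births: 88000 × 0.329 = 28952, 81000 × 0.1 = 8100 → 37052
Group 2: 39000 × 0.953 = 37167
Group 3: 88000 × 0.964 = 84832
Group 4: 81000 × 0.954 + 84000 × 0.472 = 77274 + 39648 = 116922
Population now: 0–19=37052, 20–39=37167, 40–59=84832, 60+=116922
Period 2.
Births: 37167 × 0.329 = 12228, 84832 × 0.1 = 8483 → 20711
Group 2: 37052 × 0.953 = 35311
Group 3: 37167 × 0.964 = 35829
Group 4: 84832 × 0.954 + 116922 × 0.472 = 80930 + 55187 = 136117
Population now: 0–19=20711, 20–39=35311, 40–59=35829, 60+=136117
Period 3.
Births: 35311 × 0.329 = 11617, 35829 × 0.1 = 3583 → 15200
Group 2: 20711 × 0.953 = 19738
Group 3: 35311 × 0.964 = 34040
Group 4: 35829 × 0.954 + 136117 × 0.472 = 34181 + 64247 = 98428
Population now: 0–19=15200, 20–39=19738, 40–59=34040, 60+=98428
Period 4.
Births: 19738 × 0.329 = 6494, 34040 × 0.1 = 3404 → 9898
Group 2: 15200 × 0.953 = 14486
Group 3: 19738 × 0.964 = 19027
Group 4: 34040 × 0.954 + 98428 × 0.472 = 32474 + 46458 = 78932
Population now: 0–19=9898, 20–39=14486, 40–59=19027, 60+=78932
Scenario B total after 4 periods: 122343
Difference B − A = 122343 − 116126 = 6217

6217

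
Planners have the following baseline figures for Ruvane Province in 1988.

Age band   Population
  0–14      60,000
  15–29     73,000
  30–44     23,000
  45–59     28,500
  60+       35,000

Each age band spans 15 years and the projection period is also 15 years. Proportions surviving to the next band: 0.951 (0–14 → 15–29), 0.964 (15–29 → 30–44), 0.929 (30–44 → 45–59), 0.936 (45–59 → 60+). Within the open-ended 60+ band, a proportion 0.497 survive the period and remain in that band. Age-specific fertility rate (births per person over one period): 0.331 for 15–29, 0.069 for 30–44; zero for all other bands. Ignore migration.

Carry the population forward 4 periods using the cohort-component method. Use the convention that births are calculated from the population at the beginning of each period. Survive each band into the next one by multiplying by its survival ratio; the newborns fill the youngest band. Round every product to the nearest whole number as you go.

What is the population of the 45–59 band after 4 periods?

21930

Numbering the bands 1..5 from youngest to oldest:
Period 1:
Births: 73000 × 0.331 = 24163  |  23000 × 0.069 = 1587 ⇒ total 25750
Band 2: 60000 × 0.951 = 57060
Band 3: 73000 × 0.964 = 70372
Band 4: 23000 × 0.929 = 21367
Band 5: 28500 × 0.936 + 35000 × 0.497 = 26676 + 17395 = 44071
End of period: [25750, 57060, 70372, 21367, 44071]
Period 2:
Births: 57060 × 0.331 = 18887  |  70372 × 0.069 = 4856 ⇒ total 23743
Band 2: 25750 × 0.951 = 24488
Band 3: 57060 × 0.964 = 55006
Band 4: 70372 × 0.929 = 65376
Band 5: 21367 × 0.936 + 44071 × 0.497 = 20000 + 21903 = 41903
End of period: [23743, 24488, 55006, 65376, 41903]
Period 3:
Births: 24488 × 0.331 = 8106  |  55006 × 0.069 = 3795 ⇒ total 11901
Band 2: 23743 × 0.951 = 22580
Band 3: 24488 × 0.964 = 23606
Band 4: 55006 × 0.929 = 51101
Band 5: 65376 × 0.936 + 41903 × 0.497 = 61192 + 20826 = 82018
End of period: [11901, 22580, 23606, 51101, 82018]
Period 4:
Births: 22580 × 0.331 = 7474  |  23606 × 0.069 = 1629 ⇒ total 9103
Band 2: 11901 × 0.951 = 11318
Band 3: 22580 × 0.964 = 21767
Band 4: 23606 × 0.929 = 21930
Band 5: 51101 × 0.936 + 82018 × 0.497 = 47831 + 40763 = 88594
End of period: [9103, 11318, 21767, 21930, 88594]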